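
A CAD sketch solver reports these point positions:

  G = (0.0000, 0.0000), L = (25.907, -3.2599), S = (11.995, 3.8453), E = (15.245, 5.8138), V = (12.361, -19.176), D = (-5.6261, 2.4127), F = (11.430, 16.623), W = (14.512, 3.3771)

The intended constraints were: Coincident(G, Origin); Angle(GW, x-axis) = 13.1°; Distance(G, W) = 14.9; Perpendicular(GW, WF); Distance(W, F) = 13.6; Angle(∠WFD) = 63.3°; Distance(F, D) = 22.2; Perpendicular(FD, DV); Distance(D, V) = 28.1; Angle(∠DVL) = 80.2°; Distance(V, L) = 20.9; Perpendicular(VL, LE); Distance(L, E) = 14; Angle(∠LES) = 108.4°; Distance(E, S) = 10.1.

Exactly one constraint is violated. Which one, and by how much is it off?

Distance(E, S) = 10.1 — off by 6.30.

G = (0.00, 0.00) ✓; GW at 13.10° ✓; |GW| = 14.90 ✓; ∠(GW, WF) = 90.00° ✓; |WF| = 13.60 ✓; ∠WFD = 63.30° ✓; |FD| = 22.20 ✓; ∠(FD, DV) = 90.00° ✓; |DV| = 28.10 ✓; ∠DVL = 80.20° ✓; |VL| = 20.90 ✓; ∠(VL, LE) = 90.00° ✓; |LE| = 14.00 ✓; ∠LES = 108.4° ✓; |ES| = 3.800 ✗.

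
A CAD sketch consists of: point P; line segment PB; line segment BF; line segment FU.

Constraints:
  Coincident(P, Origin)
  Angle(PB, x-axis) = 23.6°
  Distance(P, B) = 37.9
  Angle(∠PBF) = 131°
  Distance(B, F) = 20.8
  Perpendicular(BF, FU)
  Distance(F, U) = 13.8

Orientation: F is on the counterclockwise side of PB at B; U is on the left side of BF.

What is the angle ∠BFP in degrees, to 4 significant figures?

32.06°

P is at the origin; PB runs at 23.6° with length 37.9, so B = 37.9·(cos 23.6°, sin 23.6°) = (34.73, 15.17). ∠PBF = 131.0°, so BF runs at 23.6° + (180° − 131.0°) = 72.60° from the x-axis; with |BF| = 20.8, F = B + 20.8·(cos 72.60°, sin 72.60°) = (40.95, 35.02). Then cos ∠BFP = FB·FP / (|FB||FP|), giving 32.06°.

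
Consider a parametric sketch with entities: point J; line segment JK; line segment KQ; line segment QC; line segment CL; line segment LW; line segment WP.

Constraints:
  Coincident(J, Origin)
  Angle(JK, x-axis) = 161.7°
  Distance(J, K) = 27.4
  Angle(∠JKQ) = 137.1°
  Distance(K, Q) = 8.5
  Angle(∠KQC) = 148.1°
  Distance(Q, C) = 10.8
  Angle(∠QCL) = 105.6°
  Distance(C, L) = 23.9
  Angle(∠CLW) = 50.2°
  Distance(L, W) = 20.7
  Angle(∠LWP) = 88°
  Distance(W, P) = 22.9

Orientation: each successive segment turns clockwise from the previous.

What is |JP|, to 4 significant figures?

43.44

∠CLW = 50.2° gives LW at -117.3° from the x-axis; with |LW| = 20.7, W = (-15.69, 13.61). ∠LWP = 88.0° gives WP at 150.7° from the x-axis; with |WP| = 22.9, P = (-35.66, 24.82). Then |JP| = |P − J| = 43.44.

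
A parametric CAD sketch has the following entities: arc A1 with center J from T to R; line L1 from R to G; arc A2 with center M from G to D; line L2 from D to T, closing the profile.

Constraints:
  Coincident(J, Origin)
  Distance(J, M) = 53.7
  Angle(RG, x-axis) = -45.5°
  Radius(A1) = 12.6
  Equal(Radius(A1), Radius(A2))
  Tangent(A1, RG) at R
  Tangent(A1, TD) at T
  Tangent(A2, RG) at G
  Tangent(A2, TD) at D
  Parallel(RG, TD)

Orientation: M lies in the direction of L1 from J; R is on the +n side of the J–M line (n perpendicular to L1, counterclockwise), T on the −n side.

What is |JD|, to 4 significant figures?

55.16

The slot axis is L1's direction at -45.5°, so u = (cos -45.5°, sin -45.5°) = (0.7009, -0.7133) and n = (−sin -45.5°, cos -45.5°) = (0.7133, 0.7009). J is at the origin and M lies 53.7 along u from J, so M = 53.7·u = (37.64, -38.30). Tangency of A1 to both parallel lines with radius 12.6 puts R and T at J ± 12.6·n: R = (8.987, 8.831), T = (-8.987, -8.831). Equal radii place G and D the same way about M: G = M + 12.6·n = (46.63, -29.47), D = M − 12.6·n = (28.65, -47.13). Then |JD| = |D − J| = 55.16.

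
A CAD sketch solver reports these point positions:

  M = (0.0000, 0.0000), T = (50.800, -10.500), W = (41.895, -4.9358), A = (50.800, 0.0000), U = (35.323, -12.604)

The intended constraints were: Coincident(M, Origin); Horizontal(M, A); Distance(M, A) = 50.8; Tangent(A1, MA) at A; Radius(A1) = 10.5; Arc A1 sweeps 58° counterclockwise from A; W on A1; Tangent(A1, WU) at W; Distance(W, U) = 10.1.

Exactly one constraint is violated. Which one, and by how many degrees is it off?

Tangent(A1, WU) at W — off by 8.60°.

M = (0.00, 0.00) ✓; M.y = 0.00, A.y = 0.00 ✓; |MA| = 50.80 ✓; ∠(TA, AM) = 90.00° ✓; |TA| = 10.50 ✓; bearing(T→W) − bearing(T→A) = 58.00° ✓; |TW| = 10.50 ✓; ∠(TW, WU) = 98.60° ✗; |WU| = 10.10 ✓.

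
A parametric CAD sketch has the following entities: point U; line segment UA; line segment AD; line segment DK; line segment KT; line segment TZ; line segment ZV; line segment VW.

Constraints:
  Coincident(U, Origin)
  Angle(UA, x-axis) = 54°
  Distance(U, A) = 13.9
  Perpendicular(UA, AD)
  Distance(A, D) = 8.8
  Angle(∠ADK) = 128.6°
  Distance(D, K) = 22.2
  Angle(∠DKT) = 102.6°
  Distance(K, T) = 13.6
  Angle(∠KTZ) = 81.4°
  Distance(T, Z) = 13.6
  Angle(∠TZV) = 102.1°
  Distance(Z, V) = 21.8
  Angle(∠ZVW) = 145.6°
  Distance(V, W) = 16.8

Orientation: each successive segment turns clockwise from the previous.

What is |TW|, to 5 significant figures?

38.700

U is at the origin; UA runs at 54.0° with length 13.9, so A = (8.1702, 11.245). UA ⟂ AD, so AD runs at -36.000°; with |AD| = 8.8, D = (15.290, 6.0728). ∠ADK = 128.6° gives DK at -87.400° from the x-axis; with |DK| = 22.2, K = (16.297, -16.104). ∠DKT = 102.6° gives KT at -164.80° from the x-axis; with |KT| = 13.6, T = (3.1724, -19.670). ∠KTZ = 81.4° gives TZ at 96.600° from the x-axis; with |TZ| = 13.6, Z = (1.6093, -6.1602). ∠TZV = 102.1° gives ZV at 18.700° from the x-axis; with |ZV| = 21.8, V = (22.258, 0.82914). ∠ZVW = 145.6° gives VW at -15.700° from the x-axis; with |VW| = 16.8, W = (38.432, -3.7169). Then |TW| = |W − T| = 38.700.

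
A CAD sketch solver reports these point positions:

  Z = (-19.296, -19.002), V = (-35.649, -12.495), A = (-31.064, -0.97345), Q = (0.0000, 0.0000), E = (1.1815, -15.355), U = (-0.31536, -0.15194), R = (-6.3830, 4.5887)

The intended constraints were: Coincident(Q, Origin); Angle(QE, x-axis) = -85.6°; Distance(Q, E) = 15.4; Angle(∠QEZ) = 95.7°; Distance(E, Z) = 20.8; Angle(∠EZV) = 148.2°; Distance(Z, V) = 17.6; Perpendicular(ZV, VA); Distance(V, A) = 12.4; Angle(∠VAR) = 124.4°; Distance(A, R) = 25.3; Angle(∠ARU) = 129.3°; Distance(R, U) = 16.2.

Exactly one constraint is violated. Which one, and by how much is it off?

Distance(R, U) = 16.2 — off by 8.50.

Q = (0.00, 0.00) ✓; QE at -85.60° ✓; |QE| = 15.40 ✓; ∠QEZ = 95.70° ✓; |EZ| = 20.80 ✓; ∠EZV = 148.2° ✓; |ZV| = 17.60 ✓; ∠(ZV, VA) = 90.00° ✓; |VA| = 12.40 ✓; ∠VAR = 124.4° ✓; |AR| = 25.30 ✓; ∠ARU = 129.3° ✓; |RU| = 7.700 ✗.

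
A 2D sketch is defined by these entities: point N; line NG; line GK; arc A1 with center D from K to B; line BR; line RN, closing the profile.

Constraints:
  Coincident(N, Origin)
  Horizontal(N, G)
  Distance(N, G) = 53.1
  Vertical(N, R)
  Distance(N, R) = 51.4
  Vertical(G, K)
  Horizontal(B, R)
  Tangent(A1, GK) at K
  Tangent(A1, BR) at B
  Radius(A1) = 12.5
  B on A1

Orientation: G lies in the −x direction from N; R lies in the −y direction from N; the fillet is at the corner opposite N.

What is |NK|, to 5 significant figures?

65.824

N is at the origin; NG is horizontal with |NG| = 53.1 and G on the −x side, so G = (-53.100, 0.0000). N and R share the same x with |NR| = 51.4 and R on the −y side, so R = (0.0000, -51.400). The virtual corner opposite N is at (-53.100, -51.400). Tangency of A1 to GK means the radius DK is perpendicular to GK and A1 meets BR tangentially, so DB is at right angles to BR, with radius 12.5, so the center D sits 12.5 in from both sides at D = (-40.600, -38.900). That places the tangent points at K = (-53.100, -38.900) on GK and B = (-40.600, -51.400) on BR. Then |NK| = |K − N| = 65.824.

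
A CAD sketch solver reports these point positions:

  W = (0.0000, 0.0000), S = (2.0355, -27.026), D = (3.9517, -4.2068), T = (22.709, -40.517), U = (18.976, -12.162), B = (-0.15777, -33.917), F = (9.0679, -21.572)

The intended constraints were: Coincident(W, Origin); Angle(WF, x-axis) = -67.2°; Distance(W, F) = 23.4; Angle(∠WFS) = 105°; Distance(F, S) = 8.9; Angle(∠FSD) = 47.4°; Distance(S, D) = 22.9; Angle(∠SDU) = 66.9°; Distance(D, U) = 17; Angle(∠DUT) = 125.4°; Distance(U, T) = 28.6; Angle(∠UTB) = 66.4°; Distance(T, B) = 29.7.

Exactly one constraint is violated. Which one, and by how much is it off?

Distance(T, B) = 29.7 — off by 5.90.

W = (0.00, 0.00) ✓; WF at -67.20° ✓; |WF| = 23.40 ✓; ∠WFS = 105.0° ✓; |FS| = 8.899 ✓; ∠FSD = 47.40° ✓; |SD| = 22.90 ✓; ∠SDU = 66.90° ✓; |DU| = 17.00 ✓; ∠DUT = 125.4° ✓; |UT| = 28.60 ✓; ∠UTB = 66.40° ✓; |TB| = 23.80 ✗.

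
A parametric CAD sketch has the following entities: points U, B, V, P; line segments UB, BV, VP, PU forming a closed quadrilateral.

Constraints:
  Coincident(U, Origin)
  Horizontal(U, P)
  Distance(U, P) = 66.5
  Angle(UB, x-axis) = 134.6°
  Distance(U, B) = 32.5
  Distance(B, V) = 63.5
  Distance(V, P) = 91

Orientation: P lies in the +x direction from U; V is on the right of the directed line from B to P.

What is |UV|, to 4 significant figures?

42.74

Checks: |BV| = 63.50 ✓; |VP| = 91.00 ✓.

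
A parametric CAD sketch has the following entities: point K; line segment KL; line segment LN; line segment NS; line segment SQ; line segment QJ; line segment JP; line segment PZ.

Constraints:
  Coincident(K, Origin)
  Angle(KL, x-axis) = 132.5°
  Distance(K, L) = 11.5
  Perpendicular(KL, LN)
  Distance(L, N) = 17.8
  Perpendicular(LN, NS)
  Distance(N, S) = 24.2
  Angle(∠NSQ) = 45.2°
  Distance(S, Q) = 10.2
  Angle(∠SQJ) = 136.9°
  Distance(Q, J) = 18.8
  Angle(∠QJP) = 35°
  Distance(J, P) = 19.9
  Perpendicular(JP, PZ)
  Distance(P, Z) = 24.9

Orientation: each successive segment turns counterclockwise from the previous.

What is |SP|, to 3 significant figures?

10.9

∠SQJ = 136.9° gives QJ at 130° from the x-axis; with |QJ| = 18.8, J = (-16.2, 3.12). ∠QJP = 35.0° gives JP at -84.6° from the x-axis; with |JP| = 19.9, P = (-14.4, -16.7). Then |SP| = |P − S| = 10.9.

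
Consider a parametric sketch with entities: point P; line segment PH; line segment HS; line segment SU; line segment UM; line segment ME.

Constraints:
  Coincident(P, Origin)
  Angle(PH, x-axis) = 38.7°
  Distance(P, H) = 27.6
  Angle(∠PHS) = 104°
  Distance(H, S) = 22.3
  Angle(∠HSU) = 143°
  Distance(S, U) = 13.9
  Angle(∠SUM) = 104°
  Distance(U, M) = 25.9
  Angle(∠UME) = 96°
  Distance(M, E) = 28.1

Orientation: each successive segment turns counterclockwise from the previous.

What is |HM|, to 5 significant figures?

39.740

P is at the origin; PH runs at 38.7° with length 27.6, so H = (21.540, 17.257). ∠PHS = 104.0° gives HS at 114.70° from the x-axis; with |HS| = 22.3, S = (12.221, 37.516). ∠HSU = 143.0° gives SU at 151.70° from the x-axis; with |SU| = 13.9, U = (-0.017192, 44.106). ∠SUM = 104.0° gives UM at -132.30° from the x-axis; with |UM| = 25.9, M = (-17.448, 24.950). Then |HM| = |M − H| = 39.740.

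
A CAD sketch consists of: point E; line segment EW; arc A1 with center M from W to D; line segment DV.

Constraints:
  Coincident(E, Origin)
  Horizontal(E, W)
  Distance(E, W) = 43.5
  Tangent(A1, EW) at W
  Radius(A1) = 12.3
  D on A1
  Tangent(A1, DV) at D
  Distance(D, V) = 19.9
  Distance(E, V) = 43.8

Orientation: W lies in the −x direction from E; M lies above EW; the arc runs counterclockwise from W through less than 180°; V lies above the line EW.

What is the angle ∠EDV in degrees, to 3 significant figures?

108°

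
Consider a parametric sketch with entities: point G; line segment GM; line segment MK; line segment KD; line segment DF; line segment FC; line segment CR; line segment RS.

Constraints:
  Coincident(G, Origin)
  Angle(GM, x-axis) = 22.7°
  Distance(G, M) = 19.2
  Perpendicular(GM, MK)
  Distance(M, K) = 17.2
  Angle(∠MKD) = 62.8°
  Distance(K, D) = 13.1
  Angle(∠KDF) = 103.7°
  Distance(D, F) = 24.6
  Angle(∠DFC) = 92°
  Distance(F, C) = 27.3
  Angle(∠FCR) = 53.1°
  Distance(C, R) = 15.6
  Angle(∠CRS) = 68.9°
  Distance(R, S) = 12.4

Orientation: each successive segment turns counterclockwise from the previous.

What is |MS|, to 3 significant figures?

9.80

G is at the origin; GM runs at 22.7° with length 19.2, so M = (17.7, 7.41). GM is perpendicular to MK, so MK runs at 113°; with |MK| = 17.2, K = (11.1, 23.3). ∠MKD = 62.8° gives KD at -130° from the x-axis; with |KD| = 13.1, D = (2.64, 13.3). ∠KDF = 103.7° gives DF at -53.8° from the x-axis; with |DF| = 24.6, F = (17.2, -6.59). ∠DFC = 92.0° gives FC at 34.2° from the x-axis; with |FC| = 27.3, C = (39.7, 8.75). ∠FCR = 53.1° gives CR at 161° from the x-axis; with |CR| = 15.6, R = (25.0, 13.8). ∠CRS = 68.9° gives RS at -87.8° from the x-axis; with |RS| = 12.4, S = (25.5, 1.41). Then |MS| = |S − M| = 9.80.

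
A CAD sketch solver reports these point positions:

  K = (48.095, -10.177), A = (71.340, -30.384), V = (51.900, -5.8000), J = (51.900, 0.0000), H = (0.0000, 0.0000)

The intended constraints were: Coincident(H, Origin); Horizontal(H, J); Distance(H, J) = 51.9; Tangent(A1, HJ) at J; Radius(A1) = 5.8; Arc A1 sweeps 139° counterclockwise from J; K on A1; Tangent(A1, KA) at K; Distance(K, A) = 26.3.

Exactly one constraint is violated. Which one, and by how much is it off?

Distance(K, A) = 26.3 — off by 4.50.

H = (0.00, 0.00) ✓; H.y = 0.00, J.y = 0.00 ✓; |HJ| = 51.90 ✓; ∠(VJ, JH) = 90.00° ✓; |VJ| = 5.800 ✓; bearing(V→K) − bearing(V→J) = 139.0° ✓; |VK| = 5.800 ✓; ∠(VK, KA) = 90.00° ✓; |KA| = 30.80 ✗.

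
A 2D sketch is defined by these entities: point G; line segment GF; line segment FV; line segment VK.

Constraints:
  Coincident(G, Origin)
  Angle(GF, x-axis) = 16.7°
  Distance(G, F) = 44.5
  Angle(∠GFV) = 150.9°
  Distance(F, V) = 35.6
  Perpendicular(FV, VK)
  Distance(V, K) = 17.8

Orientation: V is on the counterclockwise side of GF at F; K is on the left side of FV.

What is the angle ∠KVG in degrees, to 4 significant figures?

73.80°

G is at the origin; GF runs at 16.7° with length 44.5, so F = 44.5·(cos 16.7°, sin 16.7°) = (42.62, 12.79). ∠GFV = 150.9°, so FV runs at 16.7° + (180° − 150.9°) = 45.80° from the x-axis; with |FV| = 35.6, V = F + 35.6·(cos 45.80°, sin 45.80°) = (67.44, 38.31). The perpendicularity gives VK at right angles to FV; with |VK| = 17.8 on the left of FV, K = V + 17.8·(-0.7169, 0.6972) = (54.68, 50.72). Then cos ∠KVG = VK·VG / (|VK||VG|), giving 73.80°.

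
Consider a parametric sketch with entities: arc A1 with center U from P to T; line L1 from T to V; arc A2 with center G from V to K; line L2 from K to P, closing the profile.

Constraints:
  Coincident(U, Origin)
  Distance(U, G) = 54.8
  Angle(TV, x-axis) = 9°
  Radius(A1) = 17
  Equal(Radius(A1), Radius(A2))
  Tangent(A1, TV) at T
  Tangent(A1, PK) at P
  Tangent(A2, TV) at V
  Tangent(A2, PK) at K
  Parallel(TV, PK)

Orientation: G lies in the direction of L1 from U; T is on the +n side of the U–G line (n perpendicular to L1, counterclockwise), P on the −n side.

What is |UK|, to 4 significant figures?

57.38

The slot axis is L1's direction at 9.0°, so u = (cos 9.0°, sin 9.0°) = (0.9877, 0.1564) and n = (−sin 9.0°, cos 9.0°) = (-0.1564, 0.9877). U is at the origin and G lies 54.8 along u from U, so G = 54.8·u = (54.13, 8.573). Tangency of A1 to both parallel lines with radius 17.0 puts T and P at U ± 17.0·n: T = (-2.659, 16.79), P = (2.659, -16.79). Equal radii place V and K the same way about G: V = G + 17.0·n = (51.47, 25.36), K = G − 17.0·n = (56.78, -8.218). Then |UK| = |K − U| = 57.38.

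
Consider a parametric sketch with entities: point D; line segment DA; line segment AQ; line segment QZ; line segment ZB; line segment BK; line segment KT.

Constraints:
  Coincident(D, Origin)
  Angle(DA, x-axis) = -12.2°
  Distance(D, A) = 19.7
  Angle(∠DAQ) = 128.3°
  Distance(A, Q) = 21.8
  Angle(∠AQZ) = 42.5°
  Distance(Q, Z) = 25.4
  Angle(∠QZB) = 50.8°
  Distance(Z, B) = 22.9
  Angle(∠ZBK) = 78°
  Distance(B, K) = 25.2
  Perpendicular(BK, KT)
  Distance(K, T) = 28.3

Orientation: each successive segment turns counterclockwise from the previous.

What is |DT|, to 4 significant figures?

36.19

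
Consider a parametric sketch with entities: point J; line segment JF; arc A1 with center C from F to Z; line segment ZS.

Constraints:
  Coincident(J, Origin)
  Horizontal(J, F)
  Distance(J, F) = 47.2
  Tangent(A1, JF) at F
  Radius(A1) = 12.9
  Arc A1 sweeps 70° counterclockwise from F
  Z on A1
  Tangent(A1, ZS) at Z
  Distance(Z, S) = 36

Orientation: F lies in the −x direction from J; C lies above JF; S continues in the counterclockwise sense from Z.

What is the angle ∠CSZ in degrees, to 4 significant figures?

19.71°

On A1, F sits at bearing -90° from C; a 70° counterclockwise sweep puts Z at bearing -20°, so Z = C + 12.9·(cos -20°, sin -20°) = (-35.08, 8.488). The tangent condition forces CZ to be normal to ZS, so ZS runs along (−sin -20°, cos -20°); with |ZS| = 36.0, S = (-22.77, 42.32). Then cos ∠CSZ = SC·SZ / (|SC||SZ|), giving 19.71°.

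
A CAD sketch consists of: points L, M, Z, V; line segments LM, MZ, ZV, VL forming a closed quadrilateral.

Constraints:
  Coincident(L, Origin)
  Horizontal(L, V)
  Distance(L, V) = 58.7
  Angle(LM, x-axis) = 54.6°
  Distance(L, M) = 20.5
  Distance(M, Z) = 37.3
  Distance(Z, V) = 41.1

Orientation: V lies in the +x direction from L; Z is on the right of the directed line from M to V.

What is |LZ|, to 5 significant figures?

29.369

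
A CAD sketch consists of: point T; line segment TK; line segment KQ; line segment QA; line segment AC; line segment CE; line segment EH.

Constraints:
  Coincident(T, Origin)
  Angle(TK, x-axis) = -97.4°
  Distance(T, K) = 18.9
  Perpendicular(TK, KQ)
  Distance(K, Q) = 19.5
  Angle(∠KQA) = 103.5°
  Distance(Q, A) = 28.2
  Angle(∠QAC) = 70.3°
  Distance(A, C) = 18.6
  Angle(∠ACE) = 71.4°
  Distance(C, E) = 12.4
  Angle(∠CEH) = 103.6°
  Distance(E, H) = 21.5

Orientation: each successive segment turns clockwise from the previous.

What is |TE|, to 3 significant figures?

13.6

∠QAC = 70.3° gives AC at -13.6° from the x-axis; with |AC| = 18.6, C = (-6.69, 7.44). ∠ACE = 71.4° gives CE at -122° from the x-axis; with |CE| = 12.4, E = (-13.3, -3.06). Then |TE| = |E − T| = 13.6.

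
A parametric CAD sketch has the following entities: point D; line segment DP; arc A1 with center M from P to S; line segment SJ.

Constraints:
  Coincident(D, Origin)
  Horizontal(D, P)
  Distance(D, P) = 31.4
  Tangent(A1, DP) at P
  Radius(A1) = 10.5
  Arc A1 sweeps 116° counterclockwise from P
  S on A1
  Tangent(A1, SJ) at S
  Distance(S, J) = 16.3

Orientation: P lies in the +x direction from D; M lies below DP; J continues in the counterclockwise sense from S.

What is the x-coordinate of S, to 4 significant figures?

21.96

D is at the origin; DP is horizontal with |DP| = 31.4 and P on the +x side, so P = (31.40, 0.000). Tangency of A1 to DP means the radius MP is perpendicular to DP, so M = P + (0, -10.5) = (31.40, -10.50). On A1, P sits at bearing 90° from M; a 116° counterclockwise sweep puts S at bearing 206°, so S = M + 10.5·(cos 206°, sin 206°) = (21.96, -15.10). So S.x = 21.96.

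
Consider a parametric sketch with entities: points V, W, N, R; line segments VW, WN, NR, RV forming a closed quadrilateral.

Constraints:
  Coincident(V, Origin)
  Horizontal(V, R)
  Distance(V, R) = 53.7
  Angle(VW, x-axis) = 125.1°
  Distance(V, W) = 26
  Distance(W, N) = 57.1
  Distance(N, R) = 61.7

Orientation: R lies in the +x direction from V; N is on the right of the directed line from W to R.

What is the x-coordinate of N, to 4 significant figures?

1.773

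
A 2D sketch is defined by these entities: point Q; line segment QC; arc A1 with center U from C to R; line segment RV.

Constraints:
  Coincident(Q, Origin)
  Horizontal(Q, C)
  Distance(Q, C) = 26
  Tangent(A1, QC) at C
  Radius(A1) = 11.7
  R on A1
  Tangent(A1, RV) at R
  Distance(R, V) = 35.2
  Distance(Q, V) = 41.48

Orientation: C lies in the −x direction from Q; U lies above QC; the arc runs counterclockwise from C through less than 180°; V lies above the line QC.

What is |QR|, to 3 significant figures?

16.9

Q is at the origin; QC is horizontal with |QC| = 26.0 and C on the −x side, so C = (-26.0, 0.00). The tangent condition forces UC to be normal to QC, so U = C + (0, 11.7) = (-26.0, 11.7). Since UR ⟂ RV (tangency), |UV| = √(11.7² + 35.2²) = 37.1 regardless of where R sits on A1. So V lies on both circle(Q, 41.48) and circle(U, 37.1); the above-QC intersection is V = (-3.67, 41.3). R is the foot of the tangent from V: R = (-14.9, 7.96).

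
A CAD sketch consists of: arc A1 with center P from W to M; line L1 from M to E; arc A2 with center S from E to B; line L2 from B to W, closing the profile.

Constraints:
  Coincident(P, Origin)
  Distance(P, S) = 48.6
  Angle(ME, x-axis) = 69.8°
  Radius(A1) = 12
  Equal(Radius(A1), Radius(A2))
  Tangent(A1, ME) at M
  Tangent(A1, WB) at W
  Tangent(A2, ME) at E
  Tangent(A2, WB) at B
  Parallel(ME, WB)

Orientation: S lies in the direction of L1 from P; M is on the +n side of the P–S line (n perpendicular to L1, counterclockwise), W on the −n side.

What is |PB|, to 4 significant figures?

50.06

The slot axis is L1's direction at 69.8°, so u = (cos 69.8°, sin 69.8°) = (0.3453, 0.9385) and n = (−sin 69.8°, cos 69.8°) = (-0.9385, 0.3453). P is at the origin and S lies 48.6 along u from P, so S = 48.6·u = (16.78, 45.61). Tangency of A1 to both parallel lines with radius 12.0 puts M and W at P ± 12.0·n: M = (-11.26, 4.144), W = (11.26, -4.144). Equal radii place E and B the same way about S: E = S + 12.0·n = (5.520, 49.75), B = S − 12.0·n = (28.04, 41.47). Then |PB| = |B − P| = 50.06.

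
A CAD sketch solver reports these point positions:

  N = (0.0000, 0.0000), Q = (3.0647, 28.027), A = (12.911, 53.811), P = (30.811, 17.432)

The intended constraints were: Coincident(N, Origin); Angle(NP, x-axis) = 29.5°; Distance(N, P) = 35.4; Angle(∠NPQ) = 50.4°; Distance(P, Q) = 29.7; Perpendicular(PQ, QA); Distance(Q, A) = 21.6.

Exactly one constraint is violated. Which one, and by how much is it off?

Distance(Q, A) = 21.6 — off by 6.00.

N = (0.00, 0.00) ✓; NP at 29.50° ✓; |NP| = 35.40 ✓; ∠NPQ = 50.40° ✓; |PQ| = 29.70 ✓; ∠(PQ, QA) = 90.00° ✓; |QA| = 27.60 ✗.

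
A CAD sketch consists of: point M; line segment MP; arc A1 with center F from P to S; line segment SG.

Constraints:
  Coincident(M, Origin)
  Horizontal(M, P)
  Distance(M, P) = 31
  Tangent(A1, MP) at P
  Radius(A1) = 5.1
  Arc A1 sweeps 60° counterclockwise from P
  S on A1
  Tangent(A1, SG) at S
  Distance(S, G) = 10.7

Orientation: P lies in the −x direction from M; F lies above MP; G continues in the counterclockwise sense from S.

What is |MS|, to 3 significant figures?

26.7

M is at the origin; M and P share the same y with |MP| = 31.0 and P on the −x side, so P = (-31.0, 0.00). Tangency of A1 to MP means the radius FP is perpendicular to MP, so F = P + (0, 5.1) = (-31.0, 5.10). On A1, P sits at bearing -90° from F; a 60° counterclockwise sweep puts S at bearing -30°, so S = F + 5.1·(cos -30°, sin -30°) = (-26.6, 2.55). Then |MS| = |S − M| = 26.7.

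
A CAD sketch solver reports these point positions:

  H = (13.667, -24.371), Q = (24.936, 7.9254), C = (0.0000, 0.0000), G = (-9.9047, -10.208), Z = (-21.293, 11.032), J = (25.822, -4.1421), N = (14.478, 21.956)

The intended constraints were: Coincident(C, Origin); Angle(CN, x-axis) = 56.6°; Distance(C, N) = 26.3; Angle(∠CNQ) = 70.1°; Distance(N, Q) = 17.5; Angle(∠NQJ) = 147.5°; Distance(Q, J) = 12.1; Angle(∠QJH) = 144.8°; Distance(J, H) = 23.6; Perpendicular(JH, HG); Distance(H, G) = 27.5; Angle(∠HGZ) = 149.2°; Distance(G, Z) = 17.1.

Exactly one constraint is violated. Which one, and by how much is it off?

Distance(G, Z) = 17.1 — off by 7.00.

C = (0.00, 0.00) ✓; CN at 56.60° ✓; |CN| = 26.30 ✓; ∠CNQ = 70.10° ✓; |NQ| = 17.50 ✓; ∠NQJ = 147.5° ✓; |QJ| = 12.10 ✓; ∠QJH = 144.8° ✓; |JH| = 23.60 ✓; ∠(JH, HG) = 90.00° ✓; |HG| = 27.50 ✓; ∠HGZ = 149.2° ✓; |GZ| = 24.10 ✗.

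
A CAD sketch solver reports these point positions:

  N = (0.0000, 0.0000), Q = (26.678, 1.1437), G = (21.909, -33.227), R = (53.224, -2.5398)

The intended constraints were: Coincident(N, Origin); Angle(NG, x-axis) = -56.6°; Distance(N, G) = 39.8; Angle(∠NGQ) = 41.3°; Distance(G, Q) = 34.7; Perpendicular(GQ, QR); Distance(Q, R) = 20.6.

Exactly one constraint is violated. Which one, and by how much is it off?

Distance(Q, R) = 20.6 — off by 6.20.

N = (0.00, 0.00) ✓; NG at -56.60° ✓; |NG| = 39.80 ✓; ∠NGQ = 41.30° ✓; |GQ| = 34.70 ✓; ∠(GQ, QR) = 90.00° ✓; |QR| = 26.80 ✗.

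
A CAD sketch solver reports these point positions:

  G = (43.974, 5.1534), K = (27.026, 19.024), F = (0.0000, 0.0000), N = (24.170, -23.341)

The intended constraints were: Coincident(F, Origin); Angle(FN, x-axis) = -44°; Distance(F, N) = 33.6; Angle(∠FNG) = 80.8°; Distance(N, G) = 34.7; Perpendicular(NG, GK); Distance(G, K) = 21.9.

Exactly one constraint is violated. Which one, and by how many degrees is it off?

Perpendicular(NG, GK) — off by 4.50°.

F = (0.00, 0.00) ✓; FN at -44.00° ✓; |FN| = 33.60 ✓; ∠FNG = 80.80° ✓; |NG| = 34.70 ✓; ∠(NG, GK) = 85.50° ✗; |GK| = 21.90 ✓.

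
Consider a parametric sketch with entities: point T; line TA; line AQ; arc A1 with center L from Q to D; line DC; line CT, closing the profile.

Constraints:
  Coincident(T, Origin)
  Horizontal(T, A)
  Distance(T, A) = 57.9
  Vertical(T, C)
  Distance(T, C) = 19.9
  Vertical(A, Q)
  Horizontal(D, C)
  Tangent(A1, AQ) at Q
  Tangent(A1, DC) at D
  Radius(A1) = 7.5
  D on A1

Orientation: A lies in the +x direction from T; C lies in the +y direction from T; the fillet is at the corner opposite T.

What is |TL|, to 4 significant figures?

51.90

T is at the origin; T and A share the same y with |TA| = 57.9 and A on the +x side, so A = (57.90, 0.000). T and C share the same x with |TC| = 19.9 and C on the +y side, so C = (0.000, 19.90). The virtual corner opposite T is at (57.90, 19.90). The tangent condition forces LQ to be normal to AQ and A1 meets DC tangentially, so LD is at right angles to DC, with radius 7.5, so the center L sits 7.5 in from both sides at L = (50.40, 12.40). Then |TL| = |L − T| = 51.90.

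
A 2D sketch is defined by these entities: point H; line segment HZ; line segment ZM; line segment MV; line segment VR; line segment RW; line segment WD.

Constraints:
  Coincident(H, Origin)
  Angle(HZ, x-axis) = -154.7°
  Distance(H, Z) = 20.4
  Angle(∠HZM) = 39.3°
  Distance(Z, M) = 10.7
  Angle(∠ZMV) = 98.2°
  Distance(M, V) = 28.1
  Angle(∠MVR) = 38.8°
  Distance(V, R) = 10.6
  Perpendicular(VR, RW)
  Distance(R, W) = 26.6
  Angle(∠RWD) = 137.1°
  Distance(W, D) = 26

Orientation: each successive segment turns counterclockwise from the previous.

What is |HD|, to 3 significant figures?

37.8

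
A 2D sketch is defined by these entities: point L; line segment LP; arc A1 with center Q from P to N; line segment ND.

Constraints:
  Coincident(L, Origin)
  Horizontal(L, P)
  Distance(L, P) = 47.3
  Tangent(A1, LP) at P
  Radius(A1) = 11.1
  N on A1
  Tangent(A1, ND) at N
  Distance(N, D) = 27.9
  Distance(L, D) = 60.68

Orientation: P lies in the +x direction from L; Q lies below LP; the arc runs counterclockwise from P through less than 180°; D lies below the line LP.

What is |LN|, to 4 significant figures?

39.36

L is at the origin; L and P share the same y with |LP| = 47.3 and P on the +x side, so P = (47.30, 0.000). Since A1 is tangent to LP there, QP ⟂ LP, so Q = P + (0, -11.1) = (47.30, -11.10). Since QN ⟂ ND (tangency), |QD| = √(11.1² + 27.9²) = 30.03 regardless of where N sits on A1. So D lies on both circle(L, 60.68) and circle(Q, 30.03); the below-LP intersection is D = (44.72, -41.02). N is the foot of the tangent from D: N = (36.67, -14.30).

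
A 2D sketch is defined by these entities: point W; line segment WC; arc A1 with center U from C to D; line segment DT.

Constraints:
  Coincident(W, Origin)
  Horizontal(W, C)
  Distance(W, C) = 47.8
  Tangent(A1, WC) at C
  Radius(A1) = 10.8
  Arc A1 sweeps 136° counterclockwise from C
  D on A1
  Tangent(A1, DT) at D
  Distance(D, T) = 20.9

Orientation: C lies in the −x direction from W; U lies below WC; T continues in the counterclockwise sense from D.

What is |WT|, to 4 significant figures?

52.12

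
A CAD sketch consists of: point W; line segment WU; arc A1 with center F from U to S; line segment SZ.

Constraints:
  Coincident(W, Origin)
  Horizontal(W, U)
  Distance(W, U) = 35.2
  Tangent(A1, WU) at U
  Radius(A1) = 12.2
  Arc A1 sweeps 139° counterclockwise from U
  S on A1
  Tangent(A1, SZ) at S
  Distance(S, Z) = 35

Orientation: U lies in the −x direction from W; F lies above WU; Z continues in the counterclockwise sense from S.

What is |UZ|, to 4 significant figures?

48.04

W is at the origin; WU is horizontal with |WU| = 35.2 and U on the −x side, so U = (-35.20, 0.000). Tangency of A1 to WU means the radius FU is perpendicular to WU, so F = U + (0, 12.2) = (-35.20, 12.20). On A1, U sits at bearing -90° from F; a 139° counterclockwise sweep puts S at bearing 49°, so S = F + 12.2·(cos 49°, sin 49°) = (-27.20, 21.41). A1 meets SZ tangentially, so FS is at right angles to SZ, so SZ runs along (−sin 49°, cos 49°); with |SZ| = 35.0, Z = (-53.61, 44.37). Then |UZ| = |Z − U| = 48.04.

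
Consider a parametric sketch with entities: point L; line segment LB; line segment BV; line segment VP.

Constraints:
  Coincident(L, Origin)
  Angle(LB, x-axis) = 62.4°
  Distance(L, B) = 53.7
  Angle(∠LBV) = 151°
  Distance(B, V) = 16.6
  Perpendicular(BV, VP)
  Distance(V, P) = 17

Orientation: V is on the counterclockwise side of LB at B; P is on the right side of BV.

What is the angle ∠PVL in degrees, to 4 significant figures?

112.3°

L is at the origin; LB runs at 62.4° with length 53.7, so B = 53.7·(cos 62.4°, sin 62.4°) = (24.88, 47.59). ∠LBV = 151.0°, so BV runs at 62.4° + (180° − 151.0°) = 91.40° from the x-axis; with |BV| = 16.6, V = B + 16.6·(cos 91.40°, sin 91.40°) = (24.47, 64.18). The perpendicularity gives VP at right angles to BV; with |VP| = 17.0 on the right of BV, P = V + 17.0·(0.9997, 0.02443) = (41.47, 64.60). Then cos ∠PVL = VP·VL / (|VP||VL|), giving 112.3°.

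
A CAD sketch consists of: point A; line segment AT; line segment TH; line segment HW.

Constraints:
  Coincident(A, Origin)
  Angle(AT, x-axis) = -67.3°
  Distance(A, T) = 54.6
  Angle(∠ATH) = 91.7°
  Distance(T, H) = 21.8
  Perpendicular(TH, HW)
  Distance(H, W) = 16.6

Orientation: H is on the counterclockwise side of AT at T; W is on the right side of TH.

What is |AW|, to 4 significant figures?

74.93

A is at the origin; AT runs at -67.3° with length 54.6, so T = 54.6·(cos -67.3°, sin -67.3°) = (21.07, -50.37). ∠ATH = 91.7°, so TH runs at -67.3° + (180° − 91.7°) = 21.00° from the x-axis; with |TH| = 21.8, H = T + 21.8·(cos 21.00°, sin 21.00°) = (41.42, -42.56). The perpendicularity gives HW at right angles to TH; with |HW| = 16.6 on the right of TH, W = H + 16.6·(0.3584, -0.9336) = (47.37, -58.06). Then |AW| = |W − A| = 74.93.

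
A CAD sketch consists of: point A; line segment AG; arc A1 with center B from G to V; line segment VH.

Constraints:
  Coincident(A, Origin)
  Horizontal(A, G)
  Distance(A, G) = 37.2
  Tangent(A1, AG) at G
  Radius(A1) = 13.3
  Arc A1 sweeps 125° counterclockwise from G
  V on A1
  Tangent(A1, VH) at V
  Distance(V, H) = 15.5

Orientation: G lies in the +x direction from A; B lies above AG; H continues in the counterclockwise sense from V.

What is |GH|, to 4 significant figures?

33.69

On A1, G sits at bearing -90° from B; a 125° counterclockwise sweep puts V at bearing 35°, so V = B + 13.3·(cos 35°, sin 35°) = (48.09, 20.93). Since A1 is tangent to VH there, BV ⟂ VH, so VH runs along (−sin 35°, cos 35°); with |VH| = 15.5, H = (39.20, 33.63). Then |GH| = |H − G| = 33.69.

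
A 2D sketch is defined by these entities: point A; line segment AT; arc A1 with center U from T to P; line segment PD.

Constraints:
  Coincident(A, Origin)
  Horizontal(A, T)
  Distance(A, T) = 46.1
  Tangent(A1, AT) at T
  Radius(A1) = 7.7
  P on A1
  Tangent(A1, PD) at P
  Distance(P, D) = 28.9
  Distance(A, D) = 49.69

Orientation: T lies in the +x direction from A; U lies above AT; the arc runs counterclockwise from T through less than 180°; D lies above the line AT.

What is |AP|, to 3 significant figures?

53.7

A is at the origin; A and T share the same y with |AT| = 46.1 and T on the +x side, so T = (46.1, 0.00). Since A1 is tangent to AT there, UT ⟂ AT, so U = T + (0, 7.7) = (46.1, 7.70). Since UP ⟂ PD (tangency), |UD| = √(7.7² + 28.9²) = 29.9 regardless of where P sits on A1. So D lies on both circle(A, 49.69) and circle(U, 29.9); the above-AT intersection is D = (34.9, 35.4). P is the foot of the tangent from D: P = (52.2, 12.3).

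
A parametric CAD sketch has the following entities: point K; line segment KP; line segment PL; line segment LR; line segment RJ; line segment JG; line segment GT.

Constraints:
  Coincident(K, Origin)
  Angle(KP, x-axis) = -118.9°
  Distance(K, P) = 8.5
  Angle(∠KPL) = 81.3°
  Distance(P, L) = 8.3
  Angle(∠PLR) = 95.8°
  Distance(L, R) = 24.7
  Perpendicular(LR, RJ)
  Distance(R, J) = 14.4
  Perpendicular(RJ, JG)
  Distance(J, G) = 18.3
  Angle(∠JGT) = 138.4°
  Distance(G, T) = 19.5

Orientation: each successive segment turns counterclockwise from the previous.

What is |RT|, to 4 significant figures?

32.91

K is at the origin; KP runs at -118.9° with length 8.5, so P = (-4.108, -7.441). ∠KPL = 81.3° gives PL at -20.20° from the x-axis; with |PL| = 8.3, L = (3.682, -10.31). ∠PLR = 95.8° gives LR at 64.00° from the x-axis; with |LR| = 24.7, R = (14.51, 11.89). LR ⟂ RJ, so RJ runs at 154.0°; with |RJ| = 14.4, J = (1.567, 18.21). The perpendicularity gives JG at right angles to RJ, so JG runs at -116.0°; with |JG| = 18.3, G = (-6.455, 1.757). ∠JGT = 138.4° gives GT at -74.40° from the x-axis; with |GT| = 19.5, T = (-1.212, -17.02). Then |RT| = |T − R| = 32.91.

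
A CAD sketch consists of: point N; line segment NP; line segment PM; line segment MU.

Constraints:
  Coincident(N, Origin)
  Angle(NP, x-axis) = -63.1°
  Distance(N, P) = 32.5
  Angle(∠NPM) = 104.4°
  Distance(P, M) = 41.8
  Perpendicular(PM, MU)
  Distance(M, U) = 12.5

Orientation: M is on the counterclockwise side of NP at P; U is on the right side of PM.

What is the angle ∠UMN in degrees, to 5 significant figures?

122.25°

N is at the origin; NP runs at -63.1° with length 32.5, so P = 32.5·(cos -63.1°, sin -63.1°) = (14.704, -28.983). ∠NPM = 104.4°, so PM runs at -63.1° + (180° − 104.4°) = 12.500° from the x-axis; with |PM| = 41.8, M = P + 41.8·(cos 12.500°, sin 12.500°) = (55.513, -19.936). PM ⟂ MU; with |MU| = 12.5 on the right of PM, U = M + 12.5·(0.21644, -0.97630) = (58.219, -32.140). Then cos ∠UMN = MU·MN / (|MU||MN|), giving 122.25°.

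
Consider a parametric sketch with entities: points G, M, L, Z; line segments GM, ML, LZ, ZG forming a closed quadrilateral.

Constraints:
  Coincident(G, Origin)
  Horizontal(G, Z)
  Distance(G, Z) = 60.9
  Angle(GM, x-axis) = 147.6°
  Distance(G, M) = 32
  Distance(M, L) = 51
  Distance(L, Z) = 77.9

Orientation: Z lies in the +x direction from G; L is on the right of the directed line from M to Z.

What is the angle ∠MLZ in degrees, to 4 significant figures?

85.34°

Checks: |ML| = 51.00 ✓; |LZ| = 77.90 ✓.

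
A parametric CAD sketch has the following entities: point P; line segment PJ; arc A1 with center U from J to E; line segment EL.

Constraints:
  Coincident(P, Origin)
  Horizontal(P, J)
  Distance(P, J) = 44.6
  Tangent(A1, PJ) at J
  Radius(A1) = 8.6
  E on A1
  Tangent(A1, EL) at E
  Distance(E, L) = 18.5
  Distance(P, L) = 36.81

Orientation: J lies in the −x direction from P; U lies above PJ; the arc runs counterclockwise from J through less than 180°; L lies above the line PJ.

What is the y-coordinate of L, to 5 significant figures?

22.181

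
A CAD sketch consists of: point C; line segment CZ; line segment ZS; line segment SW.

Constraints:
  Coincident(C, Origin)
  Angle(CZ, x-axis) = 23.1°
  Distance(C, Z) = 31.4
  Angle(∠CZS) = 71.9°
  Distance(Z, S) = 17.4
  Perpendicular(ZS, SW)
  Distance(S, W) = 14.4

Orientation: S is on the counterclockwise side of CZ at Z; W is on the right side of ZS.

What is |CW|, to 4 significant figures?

44.90

C is at the origin; CZ runs at 23.1° with length 31.4, so Z = 31.4·(cos 23.1°, sin 23.1°) = (28.88, 12.32). ∠CZS = 71.9°, so ZS runs at 23.1° + (180° − 71.9°) = 131.2° from the x-axis; with |ZS| = 17.4, S = Z + 17.4·(cos 131.2°, sin 131.2°) = (17.42, 25.41). ZS ⟂ SW; with |SW| = 14.4 on the right of ZS, W = S + 14.4·(0.7524, 0.6587) = (28.26, 34.90). Then |CW| = |W − C| = 44.90.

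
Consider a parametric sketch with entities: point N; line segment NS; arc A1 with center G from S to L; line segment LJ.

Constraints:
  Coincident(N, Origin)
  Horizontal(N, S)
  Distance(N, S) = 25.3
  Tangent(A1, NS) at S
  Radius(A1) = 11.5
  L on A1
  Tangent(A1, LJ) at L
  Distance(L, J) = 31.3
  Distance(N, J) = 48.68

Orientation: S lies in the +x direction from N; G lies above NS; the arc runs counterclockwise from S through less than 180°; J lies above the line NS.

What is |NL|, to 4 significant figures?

39.26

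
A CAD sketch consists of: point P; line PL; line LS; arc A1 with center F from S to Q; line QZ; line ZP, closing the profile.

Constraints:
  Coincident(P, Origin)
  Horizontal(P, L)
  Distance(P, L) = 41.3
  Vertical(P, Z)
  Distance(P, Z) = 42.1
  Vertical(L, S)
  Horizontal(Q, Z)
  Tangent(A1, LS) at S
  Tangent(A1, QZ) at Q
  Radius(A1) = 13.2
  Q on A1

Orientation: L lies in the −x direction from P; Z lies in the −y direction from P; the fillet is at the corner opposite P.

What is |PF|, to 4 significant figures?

40.31

P is at the origin; P and L share the same y with |PL| = 41.3 and L on the −x side, so L = (-41.30, 0.000). PZ is vertical with |PZ| = 42.1 and Z on the −y side, so Z = (0.000, -42.10). The virtual corner opposite P is at (-41.30, -42.10). Since A1 is tangent to LS there, FS ⟂ LS and A1 meets QZ tangentially, so FQ is at right angles to QZ, with radius 13.2, so the center F sits 13.2 in from both sides at F = (-28.10, -28.90). Then |PF| = |F − P| = 40.31.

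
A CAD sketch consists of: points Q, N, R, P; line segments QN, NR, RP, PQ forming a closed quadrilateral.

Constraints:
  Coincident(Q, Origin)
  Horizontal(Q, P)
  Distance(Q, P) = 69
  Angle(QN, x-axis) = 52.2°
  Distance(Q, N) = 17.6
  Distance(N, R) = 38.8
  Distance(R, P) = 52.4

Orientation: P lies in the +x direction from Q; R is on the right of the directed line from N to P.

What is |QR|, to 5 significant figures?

32.014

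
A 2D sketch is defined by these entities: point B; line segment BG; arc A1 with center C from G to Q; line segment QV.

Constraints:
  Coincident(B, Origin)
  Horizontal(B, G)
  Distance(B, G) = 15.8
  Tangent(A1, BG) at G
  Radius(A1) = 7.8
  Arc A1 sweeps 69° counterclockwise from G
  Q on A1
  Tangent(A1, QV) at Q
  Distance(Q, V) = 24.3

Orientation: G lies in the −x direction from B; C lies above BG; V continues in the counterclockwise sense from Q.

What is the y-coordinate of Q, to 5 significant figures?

5.0047

B is at the origin; B and G share the same y with |BG| = 15.8 and G on the −x side, so G = (-15.800, 0.0000). Since A1 is tangent to BG there, CG ⟂ BG, so C = G + (0, 7.8) = (-15.800, 7.8000). On A1, G sits at bearing -90° from C; a 69° counterclockwise sweep puts Q at bearing -21°, so Q = C + 7.8·(cos -21°, sin -21°) = (-8.5181, 5.0047). So Q.y = 5.0047.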